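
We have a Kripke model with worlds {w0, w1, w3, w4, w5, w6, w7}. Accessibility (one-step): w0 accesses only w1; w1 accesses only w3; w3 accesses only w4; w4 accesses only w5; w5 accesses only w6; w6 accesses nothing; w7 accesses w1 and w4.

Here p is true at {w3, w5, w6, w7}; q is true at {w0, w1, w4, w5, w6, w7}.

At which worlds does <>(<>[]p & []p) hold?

{w3, w4, w7}

w0: successors {w1}; <>[]p & []p there: w1:F. ✗
w1: successors {w3}; <>[]p & []p there: w3:F. ✗
w3: successors {w4}; <>[]p & []p there: w4:T. ✓
w4: successors {w5}; <>[]p & []p there: w5:T. ✓
w5: successors {w6}; <>[]p & []p there: w6:F. ✗
w6: no successors, so <>(<>[]p & []p) fails. ✗
w7: successors {w1, w4}; <>[]p & []p there: w1:F, w4:T. ✓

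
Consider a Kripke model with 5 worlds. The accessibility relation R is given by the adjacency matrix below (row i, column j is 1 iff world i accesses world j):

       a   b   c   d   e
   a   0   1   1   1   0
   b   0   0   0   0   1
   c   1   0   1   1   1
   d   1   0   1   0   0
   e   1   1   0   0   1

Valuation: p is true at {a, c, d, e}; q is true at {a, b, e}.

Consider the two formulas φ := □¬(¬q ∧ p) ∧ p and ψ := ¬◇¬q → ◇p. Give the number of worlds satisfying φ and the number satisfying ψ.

For □¬(¬q ∧ p) ∧ p:
a: □¬(¬q ∧ p) is F, p is T. ✗
b: □¬(¬q ∧ p) is T, p is F. ✗
c: □¬(¬q ∧ p) is F, p is T. ✗
d: □¬(¬q ∧ p) is F, p is T. ✗
e: □¬(¬q ∧ p) is T, p is T. ✓
— 1 world.
For ¬◇¬q → ◇p:
a: ¬◇¬q is F, ◇p is T. ✓
b: ¬◇¬q is T, ◇p is T. ✓
c: ¬◇¬q is F, ◇p is T. ✓
d: ¬◇¬q is F, ◇p is T. ✓
e: ¬◇¬q is T, ◇p is T. ✓
— 5 worlds.

1 and 5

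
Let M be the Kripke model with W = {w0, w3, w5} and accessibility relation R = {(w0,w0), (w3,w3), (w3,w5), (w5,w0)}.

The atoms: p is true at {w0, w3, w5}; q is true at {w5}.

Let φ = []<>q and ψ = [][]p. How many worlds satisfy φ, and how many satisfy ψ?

0 and 3

For []<>q:
w0: successors {w0}; <>q there: w0:F. ✗
w3: successors {w3, w5}; <>q there: w3:T, w5:F. ✗
w5: successors {w0}; <>q there: w0:F. ✗
— 0 worlds.
For [][]p:
w0: successors {w0}; []p there: w0:T. ✓
w3: successors {w3, w5}; []p there: w3:T, w5:T. ✓
w5: successors {w0}; []p there: w0:T. ✓
— 3 worlds.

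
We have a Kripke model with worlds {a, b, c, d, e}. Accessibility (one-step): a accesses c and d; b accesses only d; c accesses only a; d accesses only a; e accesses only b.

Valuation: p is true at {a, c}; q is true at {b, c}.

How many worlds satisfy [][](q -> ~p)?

a: successors {c, d}; [](q -> ~p) there: c:T, d:T. ✓
b: successors {d}; [](q -> ~p) there: d:T. ✓
c: successors {a}; [](q -> ~p) there: a:F. ✗
d: successors {a}; [](q -> ~p) there: a:F. ✗
e: successors {b}; [](q -> ~p) there: b:T. ✓
Satisfying worlds: {a, b, e}.

3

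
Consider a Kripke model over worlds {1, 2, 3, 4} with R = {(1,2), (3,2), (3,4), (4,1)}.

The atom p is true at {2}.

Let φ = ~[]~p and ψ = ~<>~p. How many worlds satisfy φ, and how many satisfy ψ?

2 and 2

For ~[]~p:
1: []~p is F. ✓
2: []~p is T. ✗
3: []~p is F. ✓
4: []~p is T. ✗
— 2 worlds.
For ~<>~p:
1: <>~p is F. ✓
2: <>~p is F. ✓
3: <>~p is T. ✗
4: <>~p is T. ✗
— 2 worlds.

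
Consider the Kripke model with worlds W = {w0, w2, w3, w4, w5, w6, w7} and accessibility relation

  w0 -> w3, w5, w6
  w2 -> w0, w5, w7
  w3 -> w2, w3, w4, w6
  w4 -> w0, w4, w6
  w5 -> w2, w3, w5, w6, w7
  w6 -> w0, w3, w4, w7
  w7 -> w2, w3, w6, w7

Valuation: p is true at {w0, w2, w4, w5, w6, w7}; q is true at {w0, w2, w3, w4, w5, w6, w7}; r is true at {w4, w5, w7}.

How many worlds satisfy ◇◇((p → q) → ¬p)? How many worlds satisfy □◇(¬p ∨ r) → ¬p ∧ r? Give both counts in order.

For ◇◇((p → q) → ¬p):
w0: successors {w3, w5, w6}; ◇((p → q) → ¬p) there: w3:T, w5:T, w6:T. ✓
w2: successors {w0, w5, w7}; ◇((p → q) → ¬p) there: w0:T, w5:T, w7:T. ✓
w3: successors {w2, w3, w4, w6}; ◇((p → q) → ¬p) there: w2:F, w3:T, w4:F, w6:T. ✓
w4: successors {w0, w4, w6}; ◇((p → q) → ¬p) there: w0:T, w4:F, w6:T. ✓
w5: successors {w2, w3, w5, w6, w7}; ◇((p → q) → ¬p) there: w2:F, w3:T, w5:T, w6:T, w7:T. ✓
w6: successors {w0, w3, w4, w7}; ◇((p → q) → ¬p) there: w0:T, w3:T, w4:F, w7:T. ✓
w7: successors {w2, w3, w6, w7}; ◇((p → q) → ¬p) there: w2:F, w3:T, w6:T, w7:T. ✓
— 7 worlds.
For □◇(¬p ∨ r) → ¬p ∧ r:
w0: □◇(¬p ∨ r) is T, ¬p ∧ r is F. ✗
w2: □◇(¬p ∨ r) is T, ¬p ∧ r is F. ✗
w3: □◇(¬p ∨ r) is T, ¬p ∧ r is F. ✗
w4: □◇(¬p ∨ r) is T, ¬p ∧ r is F. ✗
w5: □◇(¬p ∨ r) is T, ¬p ∧ r is F. ✗
w6: □◇(¬p ∨ r) is T, ¬p ∧ r is F. ✗
w7: □◇(¬p ∨ r) is T, ¬p ∧ r is F. ✗
— 0 worlds.

7 and 0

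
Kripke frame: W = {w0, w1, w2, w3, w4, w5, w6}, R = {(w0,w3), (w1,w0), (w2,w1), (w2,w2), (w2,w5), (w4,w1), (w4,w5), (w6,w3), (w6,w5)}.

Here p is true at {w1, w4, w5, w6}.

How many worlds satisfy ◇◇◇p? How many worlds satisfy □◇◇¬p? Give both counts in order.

1 and 2

For ◇◇◇p:
w0: successors {w3}; ◇◇p there: w3:F. ✗
w1: successors {w0}; ◇◇p there: w0:F. ✗
w2: successors {w1, w2, w5}; ◇◇p there: w1:F, w2:T, w5:F. ✓
w3: no successors, so ◇◇◇p fails. ✗
w4: successors {w1, w5}; ◇◇p there: w1:F, w5:F. ✗
w5: no successors, so ◇◇◇p fails. ✗
w6: successors {w3, w5}; ◇◇p there: w3:F, w5:F. ✗
— 1 world.
For □◇◇¬p:
w0: successors {w3}; ◇◇¬p there: w3:F. ✗
w1: successors {w0}; ◇◇¬p there: w0:F. ✗
w2: successors {w1, w2, w5}; ◇◇¬p there: w1:T, w2:T, w5:F. ✗
w3: no successors, so □◇◇¬p holds vacuously. ✓
w4: successors {w1, w5}; ◇◇¬p there: w1:T, w5:F. ✗
w5: no successors, so □◇◇¬p holds vacuously. ✓
w6: successors {w3, w5}; ◇◇¬p there: w3:F, w5:F. ✗
— 2 worlds.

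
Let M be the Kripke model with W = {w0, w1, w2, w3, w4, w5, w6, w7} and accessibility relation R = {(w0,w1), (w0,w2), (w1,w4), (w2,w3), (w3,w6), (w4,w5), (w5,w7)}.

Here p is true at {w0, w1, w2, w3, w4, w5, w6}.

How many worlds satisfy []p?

7

w0: successors {w1, w2}; p there: w1:T, w2:T. ✓
w1: successors {w4}; p there: w4:T. ✓
w2: successors {w3}; p there: w3:T. ✓
w3: successors {w6}; p there: w6:T. ✓
w4: successors {w5}; p there: w5:T. ✓
w5: successors {w7}; p there: w7:F. ✗
w6: no successors, so []p holds vacuously. ✓
w7: no successors, so []p holds vacuously. ✓
Satisfying worlds: {w0, w1, w2, w3, w4, w6, w7}.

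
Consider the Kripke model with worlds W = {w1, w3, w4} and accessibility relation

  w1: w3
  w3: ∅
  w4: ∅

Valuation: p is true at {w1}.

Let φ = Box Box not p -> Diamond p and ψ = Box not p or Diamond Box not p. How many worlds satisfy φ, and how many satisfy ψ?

For Box Box not p -> Diamond p:
w1: Box Box not p is T, Diamond p is F. ✗
w3: Box Box not p is T, Diamond p is F. ✗
w4: Box Box not p is T, Diamond p is F. ✗
— 0 worlds.
For Box not p or Diamond Box not p:
w1: Box not p is T, Diamond Box not p is T. ✓
w3: Box not p is T, Diamond Box not p is F. ✓
w4: Box not p is T, Diamond Box not p is F. ✓
— 3 worlds.

0 and 3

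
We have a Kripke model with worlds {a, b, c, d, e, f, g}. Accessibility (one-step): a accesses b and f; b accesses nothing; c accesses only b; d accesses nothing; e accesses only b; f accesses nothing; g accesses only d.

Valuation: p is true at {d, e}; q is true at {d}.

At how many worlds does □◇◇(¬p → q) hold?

3

a: successors {b, f}; ◇◇(¬p → q) there: b:F, f:F. ✗
b: no successors, so □◇◇(¬p → q) holds vacuously. ✓
c: successors {b}; ◇◇(¬p → q) there: b:F. ✗
d: no successors, so □◇◇(¬p → q) holds vacuously. ✓
e: successors {b}; ◇◇(¬p → q) there: b:F. ✗
f: no successors, so □◇◇(¬p → q) holds vacuously. ✓
g: successors {d}; ◇◇(¬p → q) there: d:F. ✗
Satisfying worlds: {b, d, f}.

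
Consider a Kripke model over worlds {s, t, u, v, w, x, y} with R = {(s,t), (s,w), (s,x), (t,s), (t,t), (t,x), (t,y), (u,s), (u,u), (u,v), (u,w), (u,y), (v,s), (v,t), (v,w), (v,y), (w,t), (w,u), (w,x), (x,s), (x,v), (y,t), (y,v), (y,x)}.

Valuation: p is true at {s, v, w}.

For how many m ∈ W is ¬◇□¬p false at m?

s: ◇□¬p is T. ✗
t: ◇□¬p is F. ✓
u: ◇□¬p is T. ✗
v: ◇□¬p is T. ✗
w: ◇□¬p is F. ✓
x: ◇□¬p is F. ✓
y: ◇□¬p is F. ✓
Satisfying worlds: {t, w, x, y}.
So ¬◇□¬p fails at the other 3 worlds.

3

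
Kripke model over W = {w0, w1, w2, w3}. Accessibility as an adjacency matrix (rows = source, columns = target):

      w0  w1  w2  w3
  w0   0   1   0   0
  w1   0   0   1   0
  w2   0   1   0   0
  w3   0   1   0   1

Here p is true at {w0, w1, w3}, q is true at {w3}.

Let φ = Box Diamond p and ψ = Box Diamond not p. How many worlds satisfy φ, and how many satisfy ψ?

1 and 2

For Box Diamond p:
w0: successors {w1}; Diamond p there: w1:F. ✗
w1: successors {w2}; Diamond p there: w2:T. ✓
w2: successors {w1}; Diamond p there: w1:F. ✗
w3: successors {w1, w3}; Diamond p there: w1:F, w3:T. ✗
— 1 world.
For Box Diamond not p:
w0: successors {w1}; Diamond not p there: w1:T. ✓
w1: successors {w2}; Diamond not p there: w2:F. ✗
w2: successors {w1}; Diamond not p there: w1:T. ✓
w3: successors {w1, w3}; Diamond not p there: w1:T, w3:F. ✗
— 2 worlds.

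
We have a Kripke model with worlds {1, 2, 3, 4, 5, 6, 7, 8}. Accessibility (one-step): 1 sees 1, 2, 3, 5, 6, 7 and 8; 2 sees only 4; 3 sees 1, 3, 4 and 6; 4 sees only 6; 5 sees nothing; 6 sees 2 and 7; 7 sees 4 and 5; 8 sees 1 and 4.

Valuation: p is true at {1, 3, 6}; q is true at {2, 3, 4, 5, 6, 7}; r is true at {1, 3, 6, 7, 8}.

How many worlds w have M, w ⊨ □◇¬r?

3

1: successors {1, 2, 3, 5, 6, 7, 8}; ◇¬r there: 1:T, 2:T, 3:T, 5:F, 6:T, 7:T, 8:T. ✗
2: successors {4}; ◇¬r there: 4:F. ✗
3: successors {1, 3, 4, 6}; ◇¬r there: 1:T, 3:T, 4:F, 6:T. ✗
4: successors {6}; ◇¬r there: 6:T. ✓
5: no successors, so □◇¬r holds vacuously. ✓
6: successors {2, 7}; ◇¬r there: 2:T, 7:T. ✓
7: successors {4, 5}; ◇¬r there: 4:F, 5:F. ✗
8: successors {1, 4}; ◇¬r there: 1:T, 4:F. ✗
Satisfying worlds: {4, 5, 6}.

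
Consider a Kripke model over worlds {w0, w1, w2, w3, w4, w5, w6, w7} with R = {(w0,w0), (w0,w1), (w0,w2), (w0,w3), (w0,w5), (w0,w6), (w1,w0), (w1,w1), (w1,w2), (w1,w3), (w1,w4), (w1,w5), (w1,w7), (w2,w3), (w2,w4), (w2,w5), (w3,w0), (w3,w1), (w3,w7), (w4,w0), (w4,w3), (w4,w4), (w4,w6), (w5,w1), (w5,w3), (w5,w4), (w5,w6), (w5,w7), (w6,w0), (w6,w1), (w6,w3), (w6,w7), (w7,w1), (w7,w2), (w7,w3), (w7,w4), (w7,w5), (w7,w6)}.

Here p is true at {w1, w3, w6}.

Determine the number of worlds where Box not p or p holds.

w0: Box not p is F, p is F. ✗
w1: Box not p is F, p is T. ✓
w2: Box not p is F, p is F. ✗
w3: Box not p is F, p is T. ✓
w4: Box not p is F, p is F. ✗
w5: Box not p is F, p is F. ✗
w6: Box not p is F, p is T. ✓
w7: Box not p is F, p is F. ✗
Satisfying worlds: {w1, w3, w6}.

3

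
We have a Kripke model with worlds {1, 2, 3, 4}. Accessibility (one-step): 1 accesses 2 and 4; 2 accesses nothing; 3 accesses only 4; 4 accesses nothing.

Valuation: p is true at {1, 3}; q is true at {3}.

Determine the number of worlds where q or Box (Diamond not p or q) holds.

1: q is F, Box (Diamond not p or q) is F. ✗
2: q is F, Box (Diamond not p or q) is T. ✓
3: q is T, Box (Diamond not p or q) is F. ✓
4: q is F, Box (Diamond not p or q) is T. ✓
Satisfying worlds: {2, 3, 4}.

3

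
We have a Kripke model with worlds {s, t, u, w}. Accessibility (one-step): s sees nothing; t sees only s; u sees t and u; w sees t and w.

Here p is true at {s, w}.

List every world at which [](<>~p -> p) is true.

s: no successors, so [](<>~p -> p) holds vacuously. ✓
t: successors {s}; <>~p -> p there: s:T. ✓
u: successors {t, u}; <>~p -> p there: t:T, u:F. ✗
w: successors {t, w}; <>~p -> p there: t:T, w:T. ✓

{s, t, w}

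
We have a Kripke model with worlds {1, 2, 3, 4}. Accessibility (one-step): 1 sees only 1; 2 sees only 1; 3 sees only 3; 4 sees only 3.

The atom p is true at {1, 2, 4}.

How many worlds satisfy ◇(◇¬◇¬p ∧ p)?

2

1: successors {1}; ◇¬◇¬p ∧ p there: 1:T. ✓
2: successors {1}; ◇¬◇¬p ∧ p there: 1:T. ✓
3: successors {3}; ◇¬◇¬p ∧ p there: 3:F. ✗
4: successors {3}; ◇¬◇¬p ∧ p there: 3:F. ✗
Satisfying worlds: {1, 2}.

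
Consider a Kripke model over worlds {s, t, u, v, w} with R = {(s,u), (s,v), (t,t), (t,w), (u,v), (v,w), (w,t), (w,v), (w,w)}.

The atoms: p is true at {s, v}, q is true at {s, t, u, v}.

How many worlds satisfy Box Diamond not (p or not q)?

s: successors {u, v}; Diamond not (p or not q) there: u:F, v:F. ✗
t: successors {t, w}; Diamond not (p or not q) there: t:T, w:T. ✓
u: successors {v}; Diamond not (p or not q) there: v:F. ✗
v: successors {w}; Diamond not (p or not q) there: w:T. ✓
w: successors {t, v, w}; Diamond not (p or not q) there: t:T, v:F, w:T. ✗
Satisfying worlds: {t, v}.

2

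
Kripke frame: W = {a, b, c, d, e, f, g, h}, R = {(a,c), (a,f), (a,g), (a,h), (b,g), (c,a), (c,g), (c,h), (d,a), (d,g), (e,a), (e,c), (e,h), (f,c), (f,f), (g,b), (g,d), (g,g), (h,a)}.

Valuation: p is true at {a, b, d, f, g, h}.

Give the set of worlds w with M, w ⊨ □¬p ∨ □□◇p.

a: □¬p is F, □□◇p is T. ✓
b: □¬p is F, □□◇p is T. ✓
c: □¬p is F, □□◇p is T. ✓
d: □¬p is F, □□◇p is T. ✓
e: □¬p is F, □□◇p is T. ✓
f: □¬p is F, □□◇p is T. ✓
g: □¬p is F, □□◇p is T. ✓
h: □¬p is F, □□◇p is T. ✓

{a, b, c, d, e, f, g, h}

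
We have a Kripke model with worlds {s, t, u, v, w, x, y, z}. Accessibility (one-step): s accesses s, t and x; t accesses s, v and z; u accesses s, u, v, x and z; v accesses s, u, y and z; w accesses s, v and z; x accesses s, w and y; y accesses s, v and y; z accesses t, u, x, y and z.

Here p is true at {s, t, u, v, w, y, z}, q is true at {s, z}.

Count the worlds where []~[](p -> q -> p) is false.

s: successors {s, t, x}; ~[](p -> q -> p) there: s:F, t:F, x:F. ✗
t: successors {s, v, z}; ~[](p -> q -> p) there: s:F, v:F, z:F. ✗
u: successors {s, u, v, x, z}; ~[](p -> q -> p) there: s:F, u:F, v:F, x:F, z:F. ✗
v: successors {s, u, y, z}; ~[](p -> q -> p) there: s:F, u:F, y:F, z:F. ✗
w: successors {s, v, z}; ~[](p -> q -> p) there: s:F, v:F, z:F. ✗
x: successors {s, w, y}; ~[](p -> q -> p) there: s:F, w:F, y:F. ✗
y: successors {s, v, y}; ~[](p -> q -> p) there: s:F, v:F, y:F. ✗
z: successors {t, u, x, y, z}; ~[](p -> q -> p) there: t:F, u:F, x:F, y:F, z:F. ✗
Satisfying worlds: ∅.
So []~[](p -> q -> p) fails at the other 8 worlds.

8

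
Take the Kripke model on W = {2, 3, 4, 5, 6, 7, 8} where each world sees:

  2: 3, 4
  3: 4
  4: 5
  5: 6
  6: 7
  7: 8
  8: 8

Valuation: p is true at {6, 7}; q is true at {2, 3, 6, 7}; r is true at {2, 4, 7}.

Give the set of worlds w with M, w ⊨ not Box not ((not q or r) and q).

2: Box not ((not q or r) and q) is T. ✗
3: Box not ((not q or r) and q) is T. ✗
4: Box not ((not q or r) and q) is T. ✗
5: Box not ((not q or r) and q) is T. ✗
6: Box not ((not q or r) and q) is F. ✓
7: Box not ((not q or r) and q) is T. ✗
8: Box not ((not q or r) and q) is T. ✗

{6}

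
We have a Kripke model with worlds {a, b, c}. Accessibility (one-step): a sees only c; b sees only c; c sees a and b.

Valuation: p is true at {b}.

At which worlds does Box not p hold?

{a, b}

a: successors {c}; not p there: c:T. ✓
b: successors {c}; not p there: c:T. ✓
c: successors {a, b}; not p there: a:T, b:F. ✗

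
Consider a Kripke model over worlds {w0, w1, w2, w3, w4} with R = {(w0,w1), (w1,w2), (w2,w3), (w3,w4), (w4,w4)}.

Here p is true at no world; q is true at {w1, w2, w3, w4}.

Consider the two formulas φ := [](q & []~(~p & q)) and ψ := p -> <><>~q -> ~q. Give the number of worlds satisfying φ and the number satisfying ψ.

0 and 5

For [](q & []~(~p & q)):
w0: successors {w1}; q & []~(~p & q) there: w1:F. ✗
w1: successors {w2}; q & []~(~p & q) there: w2:F. ✗
w2: successors {w3}; q & []~(~p & q) there: w3:F. ✗
w3: successors {w4}; q & []~(~p & q) there: w4:F. ✗
w4: successors {w4}; q & []~(~p & q) there: w4:F. ✗
— 0 worlds.
For p -> <><>~q -> ~q:
w0: p is F, <><>~q -> ~q is T. ✓
w1: p is F, <><>~q -> ~q is T. ✓
w2: p is F, <><>~q -> ~q is T. ✓
w3: p is F, <><>~q -> ~q is T. ✓
w4: p is F, <><>~q -> ~q is T. ✓
— 5 worlds.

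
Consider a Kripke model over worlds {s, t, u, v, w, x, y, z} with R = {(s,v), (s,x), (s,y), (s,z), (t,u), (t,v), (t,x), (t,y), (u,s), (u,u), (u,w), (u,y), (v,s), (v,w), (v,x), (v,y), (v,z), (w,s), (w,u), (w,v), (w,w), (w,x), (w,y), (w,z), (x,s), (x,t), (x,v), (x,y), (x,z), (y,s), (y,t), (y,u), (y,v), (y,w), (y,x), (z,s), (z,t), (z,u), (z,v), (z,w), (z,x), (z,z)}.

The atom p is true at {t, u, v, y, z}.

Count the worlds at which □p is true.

0

s: successors {v, x, y, z}; p there: v:T, x:F, y:T, z:T. ✗
t: successors {u, v, x, y}; p there: u:T, v:T, x:F, y:T. ✗
u: successors {s, u, w, y}; p there: s:F, u:T, w:F, y:T. ✗
v: successors {s, w, x, y, z}; p there: s:F, w:F, x:F, y:T, z:T. ✗
w: successors {s, u, v, w, x, y, z}; p there: s:F, u:T, v:T, w:F, x:F, y:T, z:T. ✗
x: successors {s, t, v, y, z}; p there: s:F, t:T, v:T, y:T, z:T. ✗
y: successors {s, t, u, v, w, x}; p there: s:F, t:T, u:T, v:T, w:F, x:F. ✗
z: successors {s, t, u, v, w, x, z}; p there: s:F, t:T, u:T, v:T, w:F, x:F, z:T. ✗
Satisfying worlds: ∅.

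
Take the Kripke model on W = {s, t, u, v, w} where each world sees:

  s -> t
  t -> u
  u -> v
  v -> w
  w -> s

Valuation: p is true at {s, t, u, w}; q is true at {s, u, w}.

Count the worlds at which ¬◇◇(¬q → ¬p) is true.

1

s: ◇◇(¬q → ¬p) is T. ✗
t: ◇◇(¬q → ¬p) is T. ✗
u: ◇◇(¬q → ¬p) is T. ✗
v: ◇◇(¬q → ¬p) is T. ✗
w: ◇◇(¬q → ¬p) is F. ✓
Satisfying worlds: {w}.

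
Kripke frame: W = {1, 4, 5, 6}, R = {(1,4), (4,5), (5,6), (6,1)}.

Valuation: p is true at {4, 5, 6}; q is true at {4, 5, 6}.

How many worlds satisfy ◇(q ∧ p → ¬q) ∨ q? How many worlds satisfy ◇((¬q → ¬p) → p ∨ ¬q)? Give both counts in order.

For ◇(q ∧ p → ¬q) ∨ q:
1: ◇(q ∧ p → ¬q) is F, q is F. ✗
4: ◇(q ∧ p → ¬q) is F, q is T. ✓
5: ◇(q ∧ p → ¬q) is F, q is T. ✓
6: ◇(q ∧ p → ¬q) is T, q is T. ✓
— 3 worlds.
For ◇((¬q → ¬p) → p ∨ ¬q):
1: successors {4}; (¬q → ¬p) → p ∨ ¬q there: 4:T. ✓
4: successors {5}; (¬q → ¬p) → p ∨ ¬q there: 5:T. ✓
5: successors {6}; (¬q → ¬p) → p ∨ ¬q there: 6:T. ✓
6: successors {1}; (¬q → ¬p) → p ∨ ¬q there: 1:T. ✓
— 4 worlds.

3 and 4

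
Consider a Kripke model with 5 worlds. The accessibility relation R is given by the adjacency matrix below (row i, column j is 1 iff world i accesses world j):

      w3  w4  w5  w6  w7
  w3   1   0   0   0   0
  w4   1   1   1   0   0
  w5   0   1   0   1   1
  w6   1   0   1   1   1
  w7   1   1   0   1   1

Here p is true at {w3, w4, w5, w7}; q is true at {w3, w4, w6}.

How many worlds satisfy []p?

2

w3: successors {w3}; p there: w3:T. ✓
w4: successors {w3, w4, w5}; p there: w3:T, w4:T, w5:T. ✓
w5: successors {w4, w6, w7}; p there: w4:T, w6:F, w7:T. ✗
w6: successors {w3, w5, w6, w7}; p there: w3:T, w5:T, w6:F, w7:T. ✗
w7: successors {w3, w4, w6, w7}; p there: w3:T, w4:T, w6:F, w7:T. ✗
Satisfying worlds: {w3, w4}.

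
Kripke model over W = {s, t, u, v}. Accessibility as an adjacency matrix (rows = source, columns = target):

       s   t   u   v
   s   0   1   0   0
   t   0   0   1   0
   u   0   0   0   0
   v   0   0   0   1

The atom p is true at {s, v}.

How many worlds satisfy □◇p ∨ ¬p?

s: □◇p is F, ¬p is F. ✗
t: □◇p is F, ¬p is T. ✓
u: □◇p is T, ¬p is T. ✓
v: □◇p is T, ¬p is F. ✓
Satisfying worlds: {t, u, v}.

3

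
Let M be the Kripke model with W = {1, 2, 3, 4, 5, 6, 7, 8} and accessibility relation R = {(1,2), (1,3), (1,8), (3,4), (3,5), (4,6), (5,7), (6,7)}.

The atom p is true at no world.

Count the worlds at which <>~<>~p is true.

3

1: successors {2, 3, 8}; ~<>~p there: 2:T, 3:F, 8:T. ✓
2: no successors, so <>~<>~p fails. ✗
3: successors {4, 5}; ~<>~p there: 4:F, 5:F. ✗
4: successors {6}; ~<>~p there: 6:F. ✗
5: successors {7}; ~<>~p there: 7:T. ✓
6: successors {7}; ~<>~p there: 7:T. ✓
7: no successors, so <>~<>~p fails. ✗
8: no successors, so <>~<>~p fails. ✗
Satisfying worlds: {1, 5, 6}.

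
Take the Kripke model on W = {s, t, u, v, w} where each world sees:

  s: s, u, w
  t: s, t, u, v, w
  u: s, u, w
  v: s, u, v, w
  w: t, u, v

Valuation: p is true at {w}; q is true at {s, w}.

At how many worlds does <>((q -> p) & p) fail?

s: successors {s, u, w}; (q -> p) & p there: s:F, u:F, w:T. ✓
t: successors {s, t, u, v, w}; (q -> p) & p there: s:F, t:F, u:F, v:F, w:T. ✓
u: successors {s, u, w}; (q -> p) & p there: s:F, u:F, w:T. ✓
v: successors {s, u, v, w}; (q -> p) & p there: s:F, u:F, v:F, w:T. ✓
w: successors {t, u, v}; (q -> p) & p there: t:F, u:F, v:F. ✗
Satisfying worlds: {s, t, u, v}.
So <>((q -> p) & p) fails at the other 1 world.

1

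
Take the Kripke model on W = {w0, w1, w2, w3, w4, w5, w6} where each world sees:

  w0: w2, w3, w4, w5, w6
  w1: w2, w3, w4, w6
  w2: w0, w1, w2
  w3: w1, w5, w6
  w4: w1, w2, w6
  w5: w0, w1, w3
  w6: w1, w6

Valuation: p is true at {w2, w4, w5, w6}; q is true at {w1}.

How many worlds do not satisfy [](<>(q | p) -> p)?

w0: successors {w2, w3, w4, w5, w6}; <>(q | p) -> p there: w2:T, w3:F, w4:T, w5:T, w6:T. ✗
w1: successors {w2, w3, w4, w6}; <>(q | p) -> p there: w2:T, w3:F, w4:T, w6:T. ✗
w2: successors {w0, w1, w2}; <>(q | p) -> p there: w0:F, w1:F, w2:T. ✗
w3: successors {w1, w5, w6}; <>(q | p) -> p there: w1:F, w5:T, w6:T. ✗
w4: successors {w1, w2, w6}; <>(q | p) -> p there: w1:F, w2:T, w6:T. ✗
w5: successors {w0, w1, w3}; <>(q | p) -> p there: w0:F, w1:F, w3:F. ✗
w6: successors {w1, w6}; <>(q | p) -> p there: w1:F, w6:T. ✗
Satisfying worlds: ∅.
So [](<>(q | p) -> p) fails at the other 7 worlds.

7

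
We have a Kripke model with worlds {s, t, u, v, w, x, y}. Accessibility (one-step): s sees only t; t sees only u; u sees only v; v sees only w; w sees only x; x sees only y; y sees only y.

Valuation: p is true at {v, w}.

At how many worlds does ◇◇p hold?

s: successors {t}; ◇p there: t:F. ✗
t: successors {u}; ◇p there: u:T. ✓
u: successors {v}; ◇p there: v:T. ✓
v: successors {w}; ◇p there: w:F. ✗
w: successors {x}; ◇p there: x:F. ✗
x: successors {y}; ◇p there: y:F. ✗
y: successors {y}; ◇p there: y:F. ✗
Satisfying worlds: {t, u}.

2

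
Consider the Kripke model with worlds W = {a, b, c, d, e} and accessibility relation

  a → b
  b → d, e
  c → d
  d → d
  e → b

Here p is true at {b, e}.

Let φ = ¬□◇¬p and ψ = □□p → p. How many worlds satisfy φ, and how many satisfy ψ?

1 and 5

For ¬□◇¬p:
a: □◇¬p is T. ✗
b: □◇¬p is F. ✓
c: □◇¬p is T. ✗
d: □◇¬p is T. ✗
e: □◇¬p is T. ✗
— 1 world.
For □□p → p:
a: □□p is F, p is F. ✓
b: □□p is F, p is T. ✓
c: □□p is F, p is F. ✓
d: □□p is F, p is F. ✓
e: □□p is F, p is T. ✓
— 5 worlds.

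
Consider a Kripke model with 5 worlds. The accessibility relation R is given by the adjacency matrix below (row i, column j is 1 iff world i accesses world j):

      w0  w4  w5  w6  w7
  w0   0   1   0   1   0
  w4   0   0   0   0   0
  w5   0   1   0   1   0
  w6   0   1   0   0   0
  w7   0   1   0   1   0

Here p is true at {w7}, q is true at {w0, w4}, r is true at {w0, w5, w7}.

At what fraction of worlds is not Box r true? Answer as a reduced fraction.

w0: Box r is F. ✓
w4: Box r is T. ✗
w5: Box r is F. ✓
w6: Box r is F. ✓
w7: Box r is F. ✓
That's 4 of 5 worlds, so 4/5.

4/5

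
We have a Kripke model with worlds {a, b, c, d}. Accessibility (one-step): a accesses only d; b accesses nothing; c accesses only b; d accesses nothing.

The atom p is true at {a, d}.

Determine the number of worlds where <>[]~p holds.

2

a: successors {d}; []~p there: d:T. ✓
b: no successors, so <>[]~p fails. ✗
c: successors {b}; []~p there: b:T. ✓
d: no successors, so <>[]~p fails. ✗
Satisfying worlds: {a, c}.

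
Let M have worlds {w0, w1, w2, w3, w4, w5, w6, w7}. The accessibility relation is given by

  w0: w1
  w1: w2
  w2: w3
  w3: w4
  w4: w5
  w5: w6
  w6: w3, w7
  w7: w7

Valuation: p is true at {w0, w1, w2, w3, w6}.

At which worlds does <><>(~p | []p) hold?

{w0, w2, w3, w5, w6, w7}

w0: successors {w1}; <>(~p | []p) there: w1:T. ✓
w1: successors {w2}; <>(~p | []p) there: w2:F. ✗
w2: successors {w3}; <>(~p | []p) there: w3:T. ✓
w3: successors {w4}; <>(~p | []p) there: w4:T. ✓
w4: successors {w5}; <>(~p | []p) there: w5:F. ✗
w5: successors {w6}; <>(~p | []p) there: w6:T. ✓
w6: successors {w3, w7}; <>(~p | []p) there: w3:T, w7:T. ✓
w7: successors {w7}; <>(~p | []p) there: w7:T. ✓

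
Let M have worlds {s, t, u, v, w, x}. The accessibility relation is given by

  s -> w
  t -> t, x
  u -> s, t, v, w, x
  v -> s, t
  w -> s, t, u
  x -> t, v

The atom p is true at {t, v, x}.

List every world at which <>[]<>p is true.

{t, u, v, w, x}

s: successors {w}; []<>p there: w:F. ✗
t: successors {t, x}; []<>p there: t:T, x:T. ✓
u: successors {s, t, v, w, x}; []<>p there: s:T, t:T, v:F, w:F, x:T. ✓
v: successors {s, t}; []<>p there: s:T, t:T. ✓
w: successors {s, t, u}; []<>p there: s:T, t:T, u:F. ✓
x: successors {t, v}; []<>p there: t:T, v:F. ✓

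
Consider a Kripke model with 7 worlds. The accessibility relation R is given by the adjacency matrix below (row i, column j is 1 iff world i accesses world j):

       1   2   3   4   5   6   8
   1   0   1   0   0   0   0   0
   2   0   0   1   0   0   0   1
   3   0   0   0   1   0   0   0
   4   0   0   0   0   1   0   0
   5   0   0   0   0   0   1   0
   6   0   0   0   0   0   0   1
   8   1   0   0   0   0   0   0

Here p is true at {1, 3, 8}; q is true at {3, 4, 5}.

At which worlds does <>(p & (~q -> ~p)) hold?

1: successors {2}; p & (~q -> ~p) there: 2:F. ✗
2: successors {3, 8}; p & (~q -> ~p) there: 3:T, 8:F. ✓
3: successors {4}; p & (~q -> ~p) there: 4:F. ✗
4: successors {5}; p & (~q -> ~p) there: 5:F. ✗
5: successors {6}; p & (~q -> ~p) there: 6:F. ✗
6: successors {8}; p & (~q -> ~p) there: 8:F. ✗
8: successors {1}; p & (~q -> ~p) there: 1:F. ✗

{2}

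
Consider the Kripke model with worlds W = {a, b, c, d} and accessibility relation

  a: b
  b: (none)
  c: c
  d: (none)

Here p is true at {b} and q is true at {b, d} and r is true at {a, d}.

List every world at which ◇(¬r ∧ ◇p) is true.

a: successors {b}; ¬r ∧ ◇p there: b:F. ✗
b: no successors, so ◇(¬r ∧ ◇p) fails. ✗
c: successors {c}; ¬r ∧ ◇p there: c:F. ✗
d: no successors, so ◇(¬r ∧ ◇p) fails. ✗

∅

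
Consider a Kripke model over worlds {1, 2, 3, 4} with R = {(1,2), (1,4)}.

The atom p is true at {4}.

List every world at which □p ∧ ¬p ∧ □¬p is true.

{2, 3}

1: □p ∧ ¬p is F, □¬p is F. ✗
2: □p ∧ ¬p is T, □¬p is T. ✓
3: □p ∧ ¬p is T, □¬p is T. ✓
4: □p ∧ ¬p is F, □¬p is T. ✗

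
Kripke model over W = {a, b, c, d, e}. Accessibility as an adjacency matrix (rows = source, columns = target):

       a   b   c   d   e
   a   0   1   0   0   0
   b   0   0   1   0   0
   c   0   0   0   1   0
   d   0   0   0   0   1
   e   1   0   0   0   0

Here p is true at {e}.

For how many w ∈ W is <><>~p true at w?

a: successors {b}; <>~p there: b:T. ✓
b: successors {c}; <>~p there: c:T. ✓
c: successors {d}; <>~p there: d:F. ✗
d: successors {e}; <>~p there: e:T. ✓
e: successors {a}; <>~p there: a:T. ✓
Satisfying worlds: {a, b, d, e}.

4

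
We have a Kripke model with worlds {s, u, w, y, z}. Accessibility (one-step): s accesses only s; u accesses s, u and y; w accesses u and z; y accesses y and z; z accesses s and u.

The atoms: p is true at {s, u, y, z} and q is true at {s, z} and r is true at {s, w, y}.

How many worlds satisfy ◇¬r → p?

s: ◇¬r is F, p is T. ✓
u: ◇¬r is T, p is T. ✓
w: ◇¬r is T, p is F. ✗
y: ◇¬r is T, p is T. ✓
z: ◇¬r is T, p is T. ✓
Satisfying worlds: {s, u, y, z}.

4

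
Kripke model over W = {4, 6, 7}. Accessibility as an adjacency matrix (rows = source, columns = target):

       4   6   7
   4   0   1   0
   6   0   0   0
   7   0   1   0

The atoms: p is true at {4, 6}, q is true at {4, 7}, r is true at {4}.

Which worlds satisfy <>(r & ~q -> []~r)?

4: successors {6}; r & ~q -> []~r there: 6:T. ✓
6: no successors, so <>(r & ~q -> []~r) fails. ✗
7: successors {6}; r & ~q -> []~r there: 6:T. ✓

{4, 7}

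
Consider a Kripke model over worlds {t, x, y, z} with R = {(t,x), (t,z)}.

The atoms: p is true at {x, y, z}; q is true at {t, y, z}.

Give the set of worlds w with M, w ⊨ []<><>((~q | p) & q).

{x, y, z}

t: successors {x, z}; <><>((~q | p) & q) there: x:F, z:F. ✗
x: no successors, so []<><>((~q | p) & q) holds vacuously. ✓
y: no successors, so []<><>((~q | p) & q) holds vacuously. ✓
z: no successors, so []<><>((~q | p) & q) holds vacuously. ✓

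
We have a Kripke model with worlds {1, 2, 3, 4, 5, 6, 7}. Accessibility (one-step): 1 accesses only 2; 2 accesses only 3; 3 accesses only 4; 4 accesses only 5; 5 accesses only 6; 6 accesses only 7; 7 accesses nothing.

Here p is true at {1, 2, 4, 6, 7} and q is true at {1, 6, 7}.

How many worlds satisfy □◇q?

3

1: successors {2}; ◇q there: 2:F. ✗
2: successors {3}; ◇q there: 3:F. ✗
3: successors {4}; ◇q there: 4:F. ✗
4: successors {5}; ◇q there: 5:T. ✓
5: successors {6}; ◇q there: 6:T. ✓
6: successors {7}; ◇q there: 7:F. ✗
7: no successors, so □◇q holds vacuously. ✓
Satisfying worlds: {4, 5, 7}.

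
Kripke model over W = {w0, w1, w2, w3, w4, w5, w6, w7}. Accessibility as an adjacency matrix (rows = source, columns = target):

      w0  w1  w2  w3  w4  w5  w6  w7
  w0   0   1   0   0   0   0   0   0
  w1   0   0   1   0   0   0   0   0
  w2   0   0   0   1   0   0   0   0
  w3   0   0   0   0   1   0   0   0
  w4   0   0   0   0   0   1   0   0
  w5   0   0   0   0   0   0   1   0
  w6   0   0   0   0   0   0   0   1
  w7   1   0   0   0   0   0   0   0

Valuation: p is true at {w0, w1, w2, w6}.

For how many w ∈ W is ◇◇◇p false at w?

4

w0: successors {w1}; ◇◇p there: w1:F. ✗
w1: successors {w2}; ◇◇p there: w2:F. ✗
w2: successors {w3}; ◇◇p there: w3:F. ✗
w3: successors {w4}; ◇◇p there: w4:T. ✓
w4: successors {w5}; ◇◇p there: w5:F. ✗
w5: successors {w6}; ◇◇p there: w6:T. ✓
w6: successors {w7}; ◇◇p there: w7:T. ✓
w7: successors {w0}; ◇◇p there: w0:T. ✓
Satisfying worlds: {w3, w5, w6, w7}.
So ◇◇◇p fails at the other 4 worlds.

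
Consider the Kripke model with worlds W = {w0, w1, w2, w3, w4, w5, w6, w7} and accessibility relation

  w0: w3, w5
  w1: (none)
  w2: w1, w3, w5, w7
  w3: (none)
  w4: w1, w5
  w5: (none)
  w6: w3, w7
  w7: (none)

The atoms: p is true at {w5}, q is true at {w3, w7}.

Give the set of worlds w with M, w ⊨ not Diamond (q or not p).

w0: Diamond (q or not p) is T. ✗
w1: Diamond (q or not p) is F. ✓
w2: Diamond (q or not p) is T. ✗
w3: Diamond (q or not p) is F. ✓
w4: Diamond (q or not p) is T. ✗
w5: Diamond (q or not p) is F. ✓
w6: Diamond (q or not p) is T. ✗
w7: Diamond (q or not p) is F. ✓

{w1, w3, w5, w7}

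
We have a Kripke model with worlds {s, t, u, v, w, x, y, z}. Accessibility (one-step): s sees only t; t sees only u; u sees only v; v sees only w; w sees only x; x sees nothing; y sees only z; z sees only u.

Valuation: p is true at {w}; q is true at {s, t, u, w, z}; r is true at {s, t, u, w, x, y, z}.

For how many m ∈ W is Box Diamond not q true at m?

s: successors {t}; Diamond not q there: t:F. ✗
t: successors {u}; Diamond not q there: u:T. ✓
u: successors {v}; Diamond not q there: v:F. ✗
v: successors {w}; Diamond not q there: w:T. ✓
w: successors {x}; Diamond not q there: x:F. ✗
x: no successors, so Box Diamond not q holds vacuously. ✓
y: successors {z}; Diamond not q there: z:F. ✗
z: successors {u}; Diamond not q there: u:T. ✓
Satisfying worlds: {t, v, x, z}.

4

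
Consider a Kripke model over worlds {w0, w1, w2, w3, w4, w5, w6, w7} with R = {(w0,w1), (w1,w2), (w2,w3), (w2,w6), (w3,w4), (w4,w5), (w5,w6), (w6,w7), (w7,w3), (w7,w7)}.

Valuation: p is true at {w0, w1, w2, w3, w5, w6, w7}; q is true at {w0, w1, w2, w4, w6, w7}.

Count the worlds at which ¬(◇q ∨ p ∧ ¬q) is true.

w0: ◇q ∨ p ∧ ¬q is T. ✗
w1: ◇q ∨ p ∧ ¬q is T. ✗
w2: ◇q ∨ p ∧ ¬q is T. ✗
w3: ◇q ∨ p ∧ ¬q is T. ✗
w4: ◇q ∨ p ∧ ¬q is F. ✓
w5: ◇q ∨ p ∧ ¬q is T. ✗
w6: ◇q ∨ p ∧ ¬q is T. ✗
w7: ◇q ∨ p ∧ ¬q is T. ✗
Satisfying worlds: {w4}.

1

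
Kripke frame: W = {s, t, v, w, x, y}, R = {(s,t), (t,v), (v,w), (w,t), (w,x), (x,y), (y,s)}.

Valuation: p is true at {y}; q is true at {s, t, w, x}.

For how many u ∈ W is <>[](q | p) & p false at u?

5

s: <>[](q | p) is F, p is F. ✗
t: <>[](q | p) is T, p is F. ✗
v: <>[](q | p) is T, p is F. ✗
w: <>[](q | p) is T, p is F. ✗
x: <>[](q | p) is T, p is F. ✗
y: <>[](q | p) is T, p is T. ✓
Satisfying worlds: {y}.
So <>[](q | p) & p fails at the other 5 worlds.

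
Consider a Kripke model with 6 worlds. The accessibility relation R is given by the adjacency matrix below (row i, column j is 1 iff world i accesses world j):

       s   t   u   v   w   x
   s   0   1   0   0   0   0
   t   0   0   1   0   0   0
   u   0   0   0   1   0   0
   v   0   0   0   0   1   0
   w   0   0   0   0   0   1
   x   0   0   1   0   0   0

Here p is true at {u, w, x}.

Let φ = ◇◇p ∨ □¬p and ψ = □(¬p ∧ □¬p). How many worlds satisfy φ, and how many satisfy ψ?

4 and 0

For ◇◇p ∨ □¬p:
s: ◇◇p is T, □¬p is T. ✓
t: ◇◇p is F, □¬p is F. ✗
u: ◇◇p is T, □¬p is T. ✓
v: ◇◇p is T, □¬p is F. ✓
w: ◇◇p is T, □¬p is F. ✓
x: ◇◇p is F, □¬p is F. ✗
— 4 worlds.
For □(¬p ∧ □¬p):
s: successors {t}; ¬p ∧ □¬p there: t:F. ✗
t: successors {u}; ¬p ∧ □¬p there: u:F. ✗
u: successors {v}; ¬p ∧ □¬p there: v:F. ✗
v: successors {w}; ¬p ∧ □¬p there: w:F. ✗
w: successors {x}; ¬p ∧ □¬p there: x:F. ✗
x: successors {u}; ¬p ∧ □¬p there: u:F. ✗
— 0 worlds.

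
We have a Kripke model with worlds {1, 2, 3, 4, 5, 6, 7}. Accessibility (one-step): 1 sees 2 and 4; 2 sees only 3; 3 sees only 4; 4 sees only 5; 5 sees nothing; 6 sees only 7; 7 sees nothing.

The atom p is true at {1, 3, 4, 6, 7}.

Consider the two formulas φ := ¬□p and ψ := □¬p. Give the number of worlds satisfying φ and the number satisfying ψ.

2 and 3

For ¬□p:
1: □p is F. ✓
2: □p is T. ✗
3: □p is T. ✗
4: □p is F. ✓
5: □p is T. ✗
6: □p is T. ✗
7: □p is T. ✗
— 2 worlds.
For □¬p:
1: successors {2, 4}; ¬p there: 2:T, 4:F. ✗
2: successors {3}; ¬p there: 3:F. ✗
3: successors {4}; ¬p there: 4:F. ✗
4: successors {5}; ¬p there: 5:T. ✓
5: no successors, so □¬p holds vacuously. ✓
6: successors {7}; ¬p there: 7:F. ✗
7: no successors, so □¬p holds vacuously. ✓
— 3 worlds.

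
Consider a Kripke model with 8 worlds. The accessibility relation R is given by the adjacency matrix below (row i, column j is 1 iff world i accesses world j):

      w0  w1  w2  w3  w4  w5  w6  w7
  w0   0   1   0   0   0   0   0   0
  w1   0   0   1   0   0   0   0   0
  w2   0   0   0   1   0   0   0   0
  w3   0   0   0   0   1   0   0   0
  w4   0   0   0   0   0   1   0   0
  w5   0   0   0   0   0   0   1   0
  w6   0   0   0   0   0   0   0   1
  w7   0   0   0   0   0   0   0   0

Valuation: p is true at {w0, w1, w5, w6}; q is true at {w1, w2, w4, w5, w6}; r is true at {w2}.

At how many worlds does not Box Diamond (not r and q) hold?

w0: Box Diamond (not r and q) is F. ✓
w1: Box Diamond (not r and q) is F. ✓
w2: Box Diamond (not r and q) is T. ✗
w3: Box Diamond (not r and q) is T. ✗
w4: Box Diamond (not r and q) is T. ✗
w5: Box Diamond (not r and q) is F. ✓
w6: Box Diamond (not r and q) is F. ✓
w7: Box Diamond (not r and q) is T. ✗
Satisfying worlds: {w0, w1, w5, w6}.

4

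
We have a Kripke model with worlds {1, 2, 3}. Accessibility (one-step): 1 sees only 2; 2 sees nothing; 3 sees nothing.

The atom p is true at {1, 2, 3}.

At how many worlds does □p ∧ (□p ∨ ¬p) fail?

0

1: □p is T, □p ∨ ¬p is T. ✓
2: □p is T, □p ∨ ¬p is T. ✓
3: □p is T, □p ∨ ¬p is T. ✓
Satisfying worlds: {1, 2, 3}.
So □p ∧ (□p ∨ ¬p) fails at the other 0 worlds.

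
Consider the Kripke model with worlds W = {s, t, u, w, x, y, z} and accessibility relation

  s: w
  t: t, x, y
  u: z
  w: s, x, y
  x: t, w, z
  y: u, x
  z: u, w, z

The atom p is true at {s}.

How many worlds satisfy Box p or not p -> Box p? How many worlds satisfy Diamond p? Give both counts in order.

1 and 1

For Box p or not p -> Box p:
s: Box p or not p is F, Box p is F. ✓
t: Box p or not p is T, Box p is F. ✗
u: Box p or not p is T, Box p is F. ✗
w: Box p or not p is T, Box p is F. ✗
x: Box p or not p is T, Box p is F. ✗
y: Box p or not p is T, Box p is F. ✗
z: Box p or not p is T, Box p is F. ✗
— 1 world.
For Diamond p:
s: successors {w}; p there: w:F. ✗
t: successors {t, x, y}; p there: t:F, x:F, y:F. ✗
u: successors {z}; p there: z:F. ✗
w: successors {s, x, y}; p there: s:T, x:F, y:F. ✓
x: successors {t, w, z}; p there: t:F, w:F, z:F. ✗
y: successors {u, x}; p there: u:F, x:F. ✗
z: successors {u, w, z}; p there: u:F, w:F, z:F. ✗
— 1 world.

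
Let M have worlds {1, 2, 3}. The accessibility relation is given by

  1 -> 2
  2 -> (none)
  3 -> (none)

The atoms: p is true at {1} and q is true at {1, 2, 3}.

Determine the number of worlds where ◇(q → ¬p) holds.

1

1: successors {2}; q → ¬p there: 2:T. ✓
2: no successors, so ◇(q → ¬p) fails. ✗
3: no successors, so ◇(q → ¬p) fails. ✗
Satisfying worlds: {1}.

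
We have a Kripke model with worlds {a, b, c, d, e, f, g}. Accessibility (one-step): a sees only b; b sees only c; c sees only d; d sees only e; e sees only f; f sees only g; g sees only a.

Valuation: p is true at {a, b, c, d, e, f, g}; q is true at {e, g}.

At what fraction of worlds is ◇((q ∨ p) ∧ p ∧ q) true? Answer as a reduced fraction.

2/7

a: successors {b}; (q ∨ p) ∧ p ∧ q there: b:F. ✗
b: successors {c}; (q ∨ p) ∧ p ∧ q there: c:F. ✗
c: successors {d}; (q ∨ p) ∧ p ∧ q there: d:F. ✗
d: successors {e}; (q ∨ p) ∧ p ∧ q there: e:T. ✓
e: successors {f}; (q ∨ p) ∧ p ∧ q there: f:F. ✗
f: successors {g}; (q ∨ p) ∧ p ∧ q there: g:T. ✓
g: successors {a}; (q ∨ p) ∧ p ∧ q there: a:F. ✗
That's 2 of 7 worlds, so 2/7.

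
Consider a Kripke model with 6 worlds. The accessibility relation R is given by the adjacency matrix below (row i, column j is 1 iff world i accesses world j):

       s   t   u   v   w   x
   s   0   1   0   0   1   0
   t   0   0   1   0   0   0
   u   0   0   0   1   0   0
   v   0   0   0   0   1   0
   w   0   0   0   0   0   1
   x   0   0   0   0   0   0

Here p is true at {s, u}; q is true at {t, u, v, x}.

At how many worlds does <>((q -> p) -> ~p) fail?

s: successors {t, w}; (q -> p) -> ~p there: t:T, w:T. ✓
t: successors {u}; (q -> p) -> ~p there: u:F. ✗
u: successors {v}; (q -> p) -> ~p there: v:T. ✓
v: successors {w}; (q -> p) -> ~p there: w:T. ✓
w: successors {x}; (q -> p) -> ~p there: x:T. ✓
x: no successors, so <>((q -> p) -> ~p) fails. ✗
Satisfying worlds: {s, u, v, w}.
So <>((q -> p) -> ~p) fails at the other 2 worlds.

2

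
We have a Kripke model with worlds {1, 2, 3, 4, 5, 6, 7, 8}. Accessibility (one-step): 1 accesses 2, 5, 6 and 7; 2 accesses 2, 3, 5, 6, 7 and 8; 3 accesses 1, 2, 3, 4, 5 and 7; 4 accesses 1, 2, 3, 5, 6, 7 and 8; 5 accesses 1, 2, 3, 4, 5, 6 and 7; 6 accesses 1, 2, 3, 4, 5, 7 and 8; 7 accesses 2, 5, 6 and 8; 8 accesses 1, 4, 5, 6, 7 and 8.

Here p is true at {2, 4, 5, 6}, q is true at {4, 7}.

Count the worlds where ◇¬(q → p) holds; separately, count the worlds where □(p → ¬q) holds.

For ◇¬(q → p):
1: successors {2, 5, 6, 7}; ¬(q → p) there: 2:F, 5:F, 6:F, 7:T. ✓
2: successors {2, 3, 5, 6, 7, 8}; ¬(q → p) there: 2:F, 3:F, 5:F, 6:F, 7:T, 8:F. ✓
3: successors {1, 2, 3, 4, 5, 7}; ¬(q → p) there: 1:F, 2:F, 3:F, 4:F, 5:F, 7:T. ✓
4: successors {1, 2, 3, 5, 6, 7, 8}; ¬(q → p) there: 1:F, 2:F, 3:F, 5:F, 6:F, 7:T, 8:F. ✓
5: successors {1, 2, 3, 4, 5, 6, 7}; ¬(q → p) there: 1:F, 2:F, 3:F, 4:F, 5:F, 6:F, 7:T. ✓
6: successors {1, 2, 3, 4, 5, 7, 8}; ¬(q → p) there: 1:F, 2:F, 3:F, 4:F, 5:F, 7:T, 8:F. ✓
7: successors {2, 5, 6, 8}; ¬(q → p) there: 2:F, 5:F, 6:F, 8:F. ✗
8: successors {1, 4, 5, 6, 7, 8}; ¬(q → p) there: 1:F, 4:F, 5:F, 6:F, 7:T, 8:F. ✓
— 7 worlds.
For □(p → ¬q):
1: successors {2, 5, 6, 7}; p → ¬q there: 2:T, 5:T, 6:T, 7:T. ✓
2: successors {2, 3, 5, 6, 7, 8}; p → ¬q there: 2:T, 3:T, 5:T, 6:T, 7:T, 8:T. ✓
3: successors {1, 2, 3, 4, 5, 7}; p → ¬q there: 1:T, 2:T, 3:T, 4:F, 5:T, 7:T. ✗
4: successors {1, 2, 3, 5, 6, 7, 8}; p → ¬q there: 1:T, 2:T, 3:T, 5:T, 6:T, 7:T, 8:T. ✓
5: successors {1, 2, 3, 4, 5, 6, 7}; p → ¬q there: 1:T, 2:T, 3:T, 4:F, 5:T, 6:T, 7:T. ✗
6: successors {1, 2, 3, 4, 5, 7, 8}; p → ¬q there: 1:T, 2:T, 3:T, 4:F, 5:T, 7:T, 8:T. ✗
7: successors {2, 5, 6, 8}; p → ¬q there: 2:T, 5:T, 6:T, 8:T. ✓
8: successors {1, 4, 5, 6, 7, 8}; p → ¬q there: 1:T, 4:F, 5:T, 6:T, 7:T, 8:T. ✗
— 4 worlds.

7 and 4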